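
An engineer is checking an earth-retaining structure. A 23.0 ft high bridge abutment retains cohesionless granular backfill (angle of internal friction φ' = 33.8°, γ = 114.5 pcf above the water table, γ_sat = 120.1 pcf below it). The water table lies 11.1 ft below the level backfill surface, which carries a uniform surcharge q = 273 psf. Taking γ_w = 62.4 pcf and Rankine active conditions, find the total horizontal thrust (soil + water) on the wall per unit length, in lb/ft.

K_a = tan²(45° − φ/2) = 0.2851.
γ' = 120.1 − 62.4 = 57.70 pcf. h₂ = H − d_w = 11.9 ft.
σ'_h: at surface K_a·q = 77.83; at WT K_a(q+γd_w) = 440.2; at base K_a(q+γd_w+γ'h₂) = 635.9 psf.
P₁ = ½(77.83+440.2)×11.1 = 2875; P₂ = ½(440.2+635.9)×11.9 = 6403; P_w = ½γ_w h₂² = 4418.
Total = 2875+6403+4418 = 13700 lb/ft.

13700 lb/ft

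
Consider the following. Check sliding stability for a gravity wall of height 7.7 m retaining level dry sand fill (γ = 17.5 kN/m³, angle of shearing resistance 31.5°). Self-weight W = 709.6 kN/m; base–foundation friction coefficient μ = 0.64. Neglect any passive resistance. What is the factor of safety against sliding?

K_a = tan²(45° − 31.5°/2) = 0.3136.
P_a = ½K_aγH² = 0.5×0.3136×17.5×7.7² = 162.7 kN/m, acting at H/3 = 2.567 m above the base.
FS_sliding = μW / P_a = 0.64×709.6 / 162.7 = 2.791.

2.79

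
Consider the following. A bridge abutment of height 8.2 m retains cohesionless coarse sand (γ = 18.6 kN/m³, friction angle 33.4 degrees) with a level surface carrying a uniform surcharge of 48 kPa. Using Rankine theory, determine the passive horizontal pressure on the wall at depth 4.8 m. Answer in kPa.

474 kPa

K_p = (1 + sin φ)/(1 − sin φ) = 3.449.
σ_v = γz + q = 18.6 × 4.8 + 48 = 137.3 kPa.
σ_h = K_p σ_v = 3.449 × 137.3 = 473.5 kPa.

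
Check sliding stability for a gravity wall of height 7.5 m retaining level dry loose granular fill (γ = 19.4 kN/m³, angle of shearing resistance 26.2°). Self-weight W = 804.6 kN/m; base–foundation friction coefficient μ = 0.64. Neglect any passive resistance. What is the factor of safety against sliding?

K_a = tan²(45° − 26.2°/2) = 0.3874.
P_a = ½K_aγH² = 0.5×0.3874×19.4×7.5² = 211.4 kN/m, acting at H/3 = 2.500 m above the base.
FS_sliding = μW / P_a = 0.64×804.6 / 211.4 = 2.436.

2.44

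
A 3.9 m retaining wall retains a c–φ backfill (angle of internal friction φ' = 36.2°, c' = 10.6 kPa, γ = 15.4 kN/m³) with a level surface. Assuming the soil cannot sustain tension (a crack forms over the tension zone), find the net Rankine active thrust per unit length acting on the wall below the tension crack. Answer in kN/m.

2.79 kN/m

K_a = 0.2574; √K_a = 0.5073.
Tension-crack depth z_c = 2c/(γ√K_a) = 2×10.6/(15.4×0.5073) = 2.713 m.
σ_a at base = K_a γ H − 2c√K_a = 0.2574×15.4×3.9 − 2×10.6×0.5073 = 4.703 kPa.
P_a = ½ × 4.703 × (H − z_c) = 0.5×4.703×1.187 = 2.790 kN/m.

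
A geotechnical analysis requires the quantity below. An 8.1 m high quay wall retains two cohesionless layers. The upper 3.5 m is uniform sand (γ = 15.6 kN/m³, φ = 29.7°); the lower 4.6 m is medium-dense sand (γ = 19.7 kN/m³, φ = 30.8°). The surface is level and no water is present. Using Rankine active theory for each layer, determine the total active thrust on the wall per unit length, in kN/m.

181 kN/m

K_a1 = tan²(45°−29.7°/2) = 0.3374; K_a2 = tan²(45°−30.8°/2) = 0.3227.
Layer 1: σ at base = K_a1 γ₁ h₁ = 18.42 kPa; P₁ = ½×18.42×3.5 = 32.24.
Layer 2: σ_v at top = γ₁h₁ = 54.60; σ_h top = K_a2×54.60 = 17.62; σ_h base = K_a2×(54.60+19.7×4.6) = 46.86.
P₂ = ½(17.62+46.86)×4.6 = 148.3. Total P_a = 32.24+148.3 = 180.6 kN/m.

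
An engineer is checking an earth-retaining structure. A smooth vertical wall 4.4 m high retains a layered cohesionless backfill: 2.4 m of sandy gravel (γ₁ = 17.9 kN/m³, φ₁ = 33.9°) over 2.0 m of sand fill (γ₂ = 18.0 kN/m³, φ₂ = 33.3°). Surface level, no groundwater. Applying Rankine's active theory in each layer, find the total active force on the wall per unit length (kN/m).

K_a1 = tan²(45°−33.9°/2) = 0.2839; K_a2 = tan²(45°−33.3°/2) = 0.2911.
Layer 1: σ at base = K_a1 γ₁ h₁ = 12.20 kPa; P₁ = ½×12.20×2.4 = 14.64.
Layer 2: σ_v at top = γ₁h₁ = 42.96; σ_h top = K_a2×42.96 = 12.51; σ_h base = K_a2×(42.96+18.0×2.0) = 22.99.
P₂ = ½(12.51+22.99)×2.0 = 35.50. Total P_a = 14.64+35.50 = 50.13 kN/m.

50.1 kN/m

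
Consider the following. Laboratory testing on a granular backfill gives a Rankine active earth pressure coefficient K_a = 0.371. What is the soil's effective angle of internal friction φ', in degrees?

27.3°

K_a = tan²(45° − φ/2) ⇒ 45° − φ/2 = arctan(√0.371) = 31.35°.
φ = 2(45° − 31.35°) = 27.31°.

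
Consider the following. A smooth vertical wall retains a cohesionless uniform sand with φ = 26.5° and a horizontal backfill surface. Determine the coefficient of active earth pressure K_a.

K_a = (1 − sin φ)/(1 + sin φ) = (1 − sin 26.5°)/(1 + sin 26.5°) = 0.3829.

0.383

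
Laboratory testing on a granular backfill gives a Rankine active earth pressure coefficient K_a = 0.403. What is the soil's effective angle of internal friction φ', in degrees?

25.2°

K_a = tan²(45° − φ/2) ⇒ 45° − φ/2 = arctan(√0.403) = 32.41°.
φ = 2(45° − 32.41°) = 25.18°.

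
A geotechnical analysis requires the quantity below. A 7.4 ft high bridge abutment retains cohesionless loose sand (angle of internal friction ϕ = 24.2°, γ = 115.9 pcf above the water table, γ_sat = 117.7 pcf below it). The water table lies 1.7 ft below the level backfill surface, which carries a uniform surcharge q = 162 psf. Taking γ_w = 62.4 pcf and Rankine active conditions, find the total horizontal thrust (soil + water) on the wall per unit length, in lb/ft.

K_a = tan²(45° − φ/2) = 0.4185.
γ' = 117.7 − 62.4 = 55.30 pcf. h₂ = H − d_w = 5.7 ft.
σ'_h: at surface K_a·q = 67.80; at WT K_a(q+γd_w) = 150.3; at base K_a(q+γd_w+γ'h₂) = 282.2 psf.
P₁ = ½(67.80+150.3)×1.7 = 185.4; P₂ = ½(150.3+282.2)×5.7 = 1232; P_w = ½γ_w h₂² = 1014.
Total = 185.4+1232+1014 = 2431 lb/ft.

2430 lb/ft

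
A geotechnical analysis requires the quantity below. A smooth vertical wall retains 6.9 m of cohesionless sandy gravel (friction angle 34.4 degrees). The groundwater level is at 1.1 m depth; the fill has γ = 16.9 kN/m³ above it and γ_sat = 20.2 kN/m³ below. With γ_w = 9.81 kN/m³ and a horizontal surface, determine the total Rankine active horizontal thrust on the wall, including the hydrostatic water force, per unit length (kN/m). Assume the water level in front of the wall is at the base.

246 kN/m

K_a = tan²(45° − φ/2) = 0.2780.
γ' = 20.2 − 9.81 = 10.39 kN/m³. Depth below WT = 5.8 m.
σ'_h at WT = K_a γ d_w = 5.168 kPa; at base = 5.168 + K_a γ' × 5.8 = 21.92 kPa.
P₁ (0–1.1 m) = ½×5.168×1.1 = 2.842. P₂ (1.1–6.9 m) = ½(5.168+21.92)×5.8 = 78.55.
P_w = ½ γ_w h₂² = 0.5×9.81×5.8² = 165.0. Total = 2.842+78.55+165.0 = 246.4 kN/m.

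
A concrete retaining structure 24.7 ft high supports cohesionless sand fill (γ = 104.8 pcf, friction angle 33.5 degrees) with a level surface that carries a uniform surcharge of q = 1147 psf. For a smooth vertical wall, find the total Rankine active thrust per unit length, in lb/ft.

17400 lb/ft

K_a = tan²(45° − φ/2) = 0.2887.
Soil triangle: ½ K_a γ H² = 0.5×0.2887×104.8×24.7² = 9230 lb/ft.
Surcharge rectangle: K_a q H = 0.2887×1147×24.7 = 8179 lb/ft.
Total = 9230 + 8179 = 17410 lb/ft.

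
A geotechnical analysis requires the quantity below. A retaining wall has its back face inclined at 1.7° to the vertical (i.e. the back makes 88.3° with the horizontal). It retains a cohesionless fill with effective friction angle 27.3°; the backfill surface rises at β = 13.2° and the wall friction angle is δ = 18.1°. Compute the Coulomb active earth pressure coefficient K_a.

0.421

K_a = sin²(α+φ) / [sin²α · sin(α−δ) · (1 + √{sin(φ+δ)sin(φ−β) / (sin(α−δ)sin(α+β))})²].
With α = 88.3°, φ = 27.3°, δ = 18.1°, β = 13.2°: K_a = 0.4209.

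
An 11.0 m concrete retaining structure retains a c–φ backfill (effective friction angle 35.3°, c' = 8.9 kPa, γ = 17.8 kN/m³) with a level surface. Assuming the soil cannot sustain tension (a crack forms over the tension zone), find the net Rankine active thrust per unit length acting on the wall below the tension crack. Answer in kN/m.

K_a = 0.2675; √K_a = 0.5172.
Tension-crack depth z_c = 2c/(γ√K_a) = 2×8.9/(17.8×0.5172) = 1.933 m.
σ_a at base = K_a γ H − 2c√K_a = 0.2675×17.8×11.0 − 2×8.9×0.5172 = 43.18 kPa.
P_a = ½ × 43.18 × (H − z_c) = 0.5×43.18×9.067 = 195.7 kN/m.

196 kN/m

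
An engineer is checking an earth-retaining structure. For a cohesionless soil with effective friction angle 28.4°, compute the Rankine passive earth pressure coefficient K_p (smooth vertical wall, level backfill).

K_p = (1 + sin φ)/(1 − sin φ) = tan²(45° + 28.4°/2) = 2.814.

2.81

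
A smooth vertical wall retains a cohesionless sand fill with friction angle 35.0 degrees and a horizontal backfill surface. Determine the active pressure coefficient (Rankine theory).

K_a = tan²(45° − φ/2) = tan²(27.50°) = 0.2710.

0.271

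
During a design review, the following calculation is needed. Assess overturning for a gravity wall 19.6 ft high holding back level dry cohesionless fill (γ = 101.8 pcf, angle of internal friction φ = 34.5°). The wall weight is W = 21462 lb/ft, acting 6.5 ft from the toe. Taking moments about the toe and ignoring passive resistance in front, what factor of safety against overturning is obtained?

K_a = tan²(45° − 34.5°/2) = 0.2768.
P_a = ½K_aγH² = 0.5×0.2768×101.8×19.6² = 5413 lb/ft, acting at H/3 = 6.533 ft above the base.
Overturning moment M_o = P_a × H/3 = 5413 × 6.533 = 35360.
Resisting moment M_r = W × 6.5 = 21462 × 6.5 = 139500.
FS_overturning = M_r/M_o = 139500/35360 = 3.945.

3.94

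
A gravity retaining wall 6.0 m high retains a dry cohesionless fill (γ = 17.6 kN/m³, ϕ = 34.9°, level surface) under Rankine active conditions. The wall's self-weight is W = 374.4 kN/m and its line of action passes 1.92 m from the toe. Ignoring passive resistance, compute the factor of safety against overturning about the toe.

4.17

K_a = tan²(45° − 34.9°/2) = 0.2721.
P_a = ½K_aγH² = 0.5×0.2721×17.6×6.0² = 86.22 kN/m, acting at H/3 = 2.000 m above the base.
Overturning moment M_o = P_a × H/3 = 86.22 × 2.000 = 172.4.
Resisting moment M_r = W × 1.92 = 374.4 × 1.92 = 718.8.
FS_overturning = M_r/M_o = 718.8/172.4 = 4.169.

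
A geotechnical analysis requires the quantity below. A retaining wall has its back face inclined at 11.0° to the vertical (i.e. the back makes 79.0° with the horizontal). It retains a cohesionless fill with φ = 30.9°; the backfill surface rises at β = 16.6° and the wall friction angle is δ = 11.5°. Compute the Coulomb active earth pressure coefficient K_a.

K_a = sin²(α+φ) / [sin²α · sin(α−δ) · (1 + √{sin(φ+δ)sin(φ−β) / (sin(α−δ)sin(α+β))})²].
With α = 79.0°, φ = 30.9°, δ = 11.5°, β = 16.6°: K_a = 0.4887.

0.489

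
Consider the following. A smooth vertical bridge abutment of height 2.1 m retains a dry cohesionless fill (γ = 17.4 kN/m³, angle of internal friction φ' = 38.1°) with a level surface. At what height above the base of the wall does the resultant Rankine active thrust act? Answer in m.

K_a = 0.2368.
The pressure distribution is triangular, so the resultant acts at H/3 above the base = 2.1/3 = 0.7000 m.

0.700 m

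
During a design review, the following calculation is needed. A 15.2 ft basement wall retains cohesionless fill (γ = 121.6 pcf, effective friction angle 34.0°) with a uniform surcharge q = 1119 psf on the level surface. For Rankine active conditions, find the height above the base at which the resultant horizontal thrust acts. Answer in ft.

K_a = 0.2827.
Triangular part P₁ = ½K_aγH² = 3971 at H/3 = 5.067 ft; rectangular part P₂ = K_a q H = 4809 at H/2 = 7.600 ft.
ȳ = (P₁·5.067 + P₂·7.600)/(P₁+P₂) = 6.454 ft.

6.45 ft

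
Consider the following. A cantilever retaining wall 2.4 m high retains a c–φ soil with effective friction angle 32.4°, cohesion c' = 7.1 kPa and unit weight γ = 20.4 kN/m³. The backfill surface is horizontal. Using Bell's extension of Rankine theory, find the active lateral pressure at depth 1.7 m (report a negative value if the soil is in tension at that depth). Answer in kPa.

K_a = (1 − sin φ)/(1 + sin φ) = 0.3022.
σ_a = K_a γ z − 2c√K_a = 0.3022×20.4×1.7 − 2×7.1×0.5498 = 2.675 kPa.

2.67 kPa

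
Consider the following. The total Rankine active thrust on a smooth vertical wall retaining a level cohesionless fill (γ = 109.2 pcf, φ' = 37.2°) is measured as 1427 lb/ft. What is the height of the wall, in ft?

10.3 ft

K_a = 0.2464. P_a = ½ K_a γ H² ⇒ H = √(2P_a/(K_a γ)).
H = √(2×1427/(0.2464×109.2)) = 10.30 ft.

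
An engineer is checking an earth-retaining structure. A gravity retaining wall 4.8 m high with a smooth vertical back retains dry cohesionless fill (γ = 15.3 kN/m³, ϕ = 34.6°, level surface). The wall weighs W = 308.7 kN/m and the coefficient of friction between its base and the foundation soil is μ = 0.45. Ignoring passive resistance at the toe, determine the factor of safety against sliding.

K_a = tan²(45° − 34.6°/2) = 0.2756.
P_a = ½K_aγH² = 0.5×0.2756×15.3×4.8² = 48.58 kN/m, acting at H/3 = 1.600 m above the base.
FS_sliding = μW / P_a = 0.45×308.7 / 48.58 = 2.859.

2.86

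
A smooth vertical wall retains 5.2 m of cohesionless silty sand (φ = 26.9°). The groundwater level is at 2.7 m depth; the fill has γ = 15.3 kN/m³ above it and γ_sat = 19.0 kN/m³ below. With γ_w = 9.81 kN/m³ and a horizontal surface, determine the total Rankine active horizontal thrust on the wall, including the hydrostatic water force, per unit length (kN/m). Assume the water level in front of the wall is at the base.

K_a = tan²(45° − φ/2) = 0.3770.
γ' = 19.0 − 9.81 = 9.190 kN/m³. Depth below WT = 2.5 m.
σ'_h at WT = K_a γ d_w = 15.57 kPa; at base = 15.57 + K_a γ' × 2.5 = 24.24 kPa.
P₁ (0–2.7 m) = ½×15.57×2.7 = 21.02. P₂ (2.7–5.2 m) = ½(15.57+24.24)×2.5 = 49.76.
P_w = ½ γ_w h₂² = 0.5×9.81×2.5² = 30.66. Total = 21.02+49.76+30.66 = 101.4 kN/m.

101 kN/m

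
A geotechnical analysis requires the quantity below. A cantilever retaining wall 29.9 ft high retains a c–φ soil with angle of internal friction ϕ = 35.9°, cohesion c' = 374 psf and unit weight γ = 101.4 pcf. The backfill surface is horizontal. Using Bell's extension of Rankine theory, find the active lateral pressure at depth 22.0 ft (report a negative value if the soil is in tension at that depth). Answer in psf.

200 psf

K_a = (1 − sin φ)/(1 + sin φ) = 0.2607.
σ_a = K_a γ z − 2c√K_a = 0.2607×101.4×22.0 − 2×374×0.5106 = 199.7 psf.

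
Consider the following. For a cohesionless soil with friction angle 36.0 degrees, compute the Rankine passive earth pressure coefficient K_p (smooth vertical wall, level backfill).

3.85

K_p = (1 + sin φ)/(1 − sin φ) = tan²(45° + 36.0°/2) = 3.852.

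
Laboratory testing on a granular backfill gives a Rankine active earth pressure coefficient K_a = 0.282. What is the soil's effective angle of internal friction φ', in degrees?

34.1°

K_a = tan²(45° − φ/2) ⇒ 45° − φ/2 = arctan(√0.282) = 27.97°.
φ = 2(45° − 27.97°) = 34.06°.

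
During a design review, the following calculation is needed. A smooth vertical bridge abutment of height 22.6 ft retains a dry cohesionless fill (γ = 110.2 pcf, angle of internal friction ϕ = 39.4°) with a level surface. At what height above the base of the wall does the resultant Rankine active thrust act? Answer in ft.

K_a = 0.2234.
The pressure distribution is triangular, so the resultant acts at H/3 above the base = 22.6/3 = 7.533 ft.

7.53 ft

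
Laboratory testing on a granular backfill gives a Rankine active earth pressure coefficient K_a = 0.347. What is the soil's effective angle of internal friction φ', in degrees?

29.0°

K_a = tan²(45° − φ/2) ⇒ 45° − φ/2 = arctan(√0.347) = 30.50°.
φ = 2(45° − 30.50°) = 29.00°.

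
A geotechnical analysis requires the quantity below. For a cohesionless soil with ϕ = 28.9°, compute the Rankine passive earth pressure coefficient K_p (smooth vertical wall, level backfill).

K_p = (1 + sin φ)/(1 − sin φ) = tan²(45° + 28.9°/2) = 2.871.

2.87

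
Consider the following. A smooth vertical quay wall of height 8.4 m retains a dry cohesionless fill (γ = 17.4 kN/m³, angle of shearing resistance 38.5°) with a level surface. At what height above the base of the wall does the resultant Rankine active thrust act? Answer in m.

2.80 m

K_a = 0.2327.
The pressure distribution is triangular, so the resultant acts at H/3 above the base = 8.4/3 = 2.800 m.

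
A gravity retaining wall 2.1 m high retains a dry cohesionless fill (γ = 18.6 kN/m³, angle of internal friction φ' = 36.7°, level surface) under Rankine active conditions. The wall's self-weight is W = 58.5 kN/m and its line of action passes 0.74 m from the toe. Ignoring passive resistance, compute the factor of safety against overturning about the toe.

K_a = tan²(45° − 36.7°/2) = 0.2519.
P_a = ½K_aγH² = 0.5×0.2519×18.6×2.1² = 10.33 kN/m, acting at H/3 = 0.7000 m above the base.
Overturning moment M_o = P_a × H/3 = 10.33 × 0.7000 = 7.231.
Resisting moment M_r = W × 0.74 = 58.5 × 0.74 = 43.29.
FS_overturning = M_r/M_o = 43.29/7.231 = 5.987.

5.99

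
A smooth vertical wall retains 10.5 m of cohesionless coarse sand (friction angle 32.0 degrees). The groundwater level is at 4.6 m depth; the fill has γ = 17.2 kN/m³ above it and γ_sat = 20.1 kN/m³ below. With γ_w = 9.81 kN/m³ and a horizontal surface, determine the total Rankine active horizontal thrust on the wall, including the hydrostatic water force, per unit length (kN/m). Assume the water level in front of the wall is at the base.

K_a = tan²(45° − φ/2) = 0.3073.
γ' = 20.1 − 9.81 = 10.29 kN/m³. Depth below WT = 5.9 m.
σ'_h at WT = K_a γ d_w = 24.31 kPa; at base = 24.31 + K_a γ' × 5.9 = 42.96 kPa.
P₁ (0–4.6 m) = ½×24.31×4.6 = 55.91. P₂ (4.6–10.5 m) = ½(24.31+42.96)×5.9 = 198.5.
P_w = ½ γ_w h₂² = 0.5×9.81×5.9² = 170.7. Total = 55.91+198.5+170.7 = 425.1 kN/m.

425 kN/m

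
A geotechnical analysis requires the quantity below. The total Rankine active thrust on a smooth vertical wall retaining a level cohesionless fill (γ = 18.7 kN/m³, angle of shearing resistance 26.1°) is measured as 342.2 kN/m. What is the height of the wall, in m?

9.70 m

K_a = 0.3889. P_a = ½ K_a γ H² ⇒ H = √(2P_a/(K_a γ)).
H = √(2×342.2/(0.3889×18.7)) = 9.700 m.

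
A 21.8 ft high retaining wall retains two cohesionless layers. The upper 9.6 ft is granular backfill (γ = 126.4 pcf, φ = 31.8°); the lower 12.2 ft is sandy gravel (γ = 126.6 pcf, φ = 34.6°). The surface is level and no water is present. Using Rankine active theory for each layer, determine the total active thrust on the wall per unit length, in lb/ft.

K_a1 = tan²(45°−31.8°/2) = 0.3098; K_a2 = tan²(45°−34.6°/2) = 0.2756.
Layer 1: σ at base = K_a1 γ₁ h₁ = 375.9 psf; P₁ = ½×375.9×9.6 = 1804.
Layer 2: σ_v at top = γ₁h₁ = 1213; σ_h top = K_a2×1213 = 334.5; σ_h base = K_a2×(1213+126.6×12.2) = 760.2.
P₂ = ½(334.5+760.2)×12.2 = 6677. Total P_a = 1804+6677 = 8482 lb/ft.

8480 lb/ft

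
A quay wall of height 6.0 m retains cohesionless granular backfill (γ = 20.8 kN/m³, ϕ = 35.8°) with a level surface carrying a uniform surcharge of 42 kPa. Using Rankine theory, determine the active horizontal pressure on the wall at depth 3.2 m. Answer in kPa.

K_a = (1 − sin φ)/(1 + sin φ) = 0.2619.
σ_v = γz + q = 20.8 × 3.2 + 42 = 108.6 kPa.
σ_h = K_a σ_v = 0.2619 × 108.6 = 28.43 kPa.

28.4 kPa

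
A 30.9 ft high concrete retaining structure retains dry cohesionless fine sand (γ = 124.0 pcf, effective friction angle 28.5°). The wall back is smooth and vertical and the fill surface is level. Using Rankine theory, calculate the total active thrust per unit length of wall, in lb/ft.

21000 lb/ft

K_a = tan²(45° − φ/2) = 0.3540.
P_a = ½ K_a γ H² = 0.5 × 0.3540 × 124.0 × 30.9² = 20950 lb/ft.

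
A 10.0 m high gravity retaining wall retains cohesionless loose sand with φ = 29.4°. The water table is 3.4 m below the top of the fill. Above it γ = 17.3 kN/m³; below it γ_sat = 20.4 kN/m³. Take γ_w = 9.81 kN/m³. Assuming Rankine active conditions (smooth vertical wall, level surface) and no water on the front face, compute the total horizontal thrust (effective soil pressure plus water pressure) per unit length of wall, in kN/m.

459 kN/m

K_a = tan²(45° − φ/2) = 0.3415.
γ' = 20.4 − 9.81 = 10.59 kN/m³. Depth below WT = 6.6 m.
σ'_h at WT = K_a γ d_w = 20.09 kPa; at base = 20.09 + K_a γ' × 6.6 = 43.95 kPa.
P₁ (0–3.4 m) = ½×20.09×3.4 = 34.14. P₂ (3.4–10.0 m) = ½(20.09+43.95)×6.6 = 211.3.
P_w = ½ γ_w h₂² = 0.5×9.81×6.6² = 213.7. Total = 34.14+211.3+213.7 = 459.1 kN/m.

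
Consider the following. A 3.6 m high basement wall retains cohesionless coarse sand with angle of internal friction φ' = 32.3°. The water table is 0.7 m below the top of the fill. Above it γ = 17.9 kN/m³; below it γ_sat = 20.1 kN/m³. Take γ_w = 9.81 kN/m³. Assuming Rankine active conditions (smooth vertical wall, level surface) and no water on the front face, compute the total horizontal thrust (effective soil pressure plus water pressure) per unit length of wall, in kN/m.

66.7 kN/m

K_a = tan²(45° − φ/2) = 0.3035.
γ' = 20.1 − 9.81 = 10.29 kN/m³. Depth below WT = 2.9 m.
σ'_h at WT = K_a γ d_w = 3.803 kPa; at base = 3.803 + K_a γ' × 2.9 = 12.86 kPa.
P₁ (0–0.7 m) = ½×3.803×0.7 = 1.331. P₂ (0.7–3.6 m) = ½(3.803+12.86)×2.9 = 24.16.
P_w = ½ γ_w h₂² = 0.5×9.81×2.9² = 41.25. Total = 1.331+24.16+41.25 = 66.74 kN/m.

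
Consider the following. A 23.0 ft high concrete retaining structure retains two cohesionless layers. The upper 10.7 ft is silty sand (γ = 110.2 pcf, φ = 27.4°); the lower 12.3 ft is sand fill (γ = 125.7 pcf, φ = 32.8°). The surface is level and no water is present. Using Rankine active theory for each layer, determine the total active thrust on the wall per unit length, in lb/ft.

9470 lb/ft

K_a1 = tan²(45°−27.4°/2) = 0.3697; K_a2 = tan²(45°−32.8°/2) = 0.2973.
Layer 1: σ at base = K_a1 γ₁ h₁ = 435.9 psf; P₁ = ½×435.9×10.7 = 2332.
Layer 2: σ_v at top = γ₁h₁ = 1179; σ_h top = K_a2×1179 = 350.5; σ_h base = K_a2×(1179+125.7×12.3) = 810.1.
P₂ = ½(350.5+810.1)×12.3 = 7138. Total P_a = 2332+7138 = 9470 lb/ft.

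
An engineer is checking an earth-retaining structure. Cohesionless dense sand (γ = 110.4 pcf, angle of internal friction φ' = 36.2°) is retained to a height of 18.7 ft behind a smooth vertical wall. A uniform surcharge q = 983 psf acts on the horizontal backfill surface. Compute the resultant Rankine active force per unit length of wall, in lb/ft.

K_a = tan²(45° − φ/2) = 0.2574.
Soil triangle: ½ K_a γ H² = 0.5×0.2574×110.4×18.7² = 4968 lb/ft.
Surcharge rectangle: K_a q H = 0.2574×983×18.7 = 4731 lb/ft.
Total = 4968 + 4731 = 9699 lb/ft.

9700 lb/ft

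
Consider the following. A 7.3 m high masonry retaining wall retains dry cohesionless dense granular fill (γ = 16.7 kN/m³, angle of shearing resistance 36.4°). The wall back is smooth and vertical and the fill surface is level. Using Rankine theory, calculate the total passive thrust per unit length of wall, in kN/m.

K_p = tan²(45° + φ/2) = 3.919.
P_p = ½ K_p γ H² = 0.5 × 3.919 × 16.7 × 7.3² = 1744 kN/m.

1740 kN/m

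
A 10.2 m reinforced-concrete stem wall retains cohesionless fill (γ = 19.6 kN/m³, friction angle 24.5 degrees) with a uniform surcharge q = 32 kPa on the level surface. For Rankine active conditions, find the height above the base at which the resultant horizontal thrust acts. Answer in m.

K_a = 0.4137.
Triangular part P₁ = ½K_aγH² = 421.8 at H/3 = 3.400 m; rectangular part P₂ = K_a q H = 135.0 at H/2 = 5.100 m.
ȳ = (P₁·3.400 + P₂·5.100)/(P₁+P₂) = 3.812 m.

3.81 m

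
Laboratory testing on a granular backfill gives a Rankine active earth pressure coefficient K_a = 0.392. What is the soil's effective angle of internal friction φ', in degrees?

25.9°

K_a = tan²(45° − φ/2) ⇒ 45° − φ/2 = arctan(√0.392) = 32.05°.
φ = 2(45° − 32.05°) = 25.90°.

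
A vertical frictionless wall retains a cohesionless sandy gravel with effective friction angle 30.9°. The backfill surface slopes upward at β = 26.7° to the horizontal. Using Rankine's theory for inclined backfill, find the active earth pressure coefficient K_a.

0.504

K_a = cos β · (cos β − √(cos²β − cos²φ)) / (cos β + √(cos²β − cos²φ)).
cos β = 0.8934, cos φ = 0.8581, √(cos²β − cos²φ) = 0.2487.
K_a = 0.8934 × (0.8934 − 0.2487)/(0.8934 + 0.2487) = 0.5043.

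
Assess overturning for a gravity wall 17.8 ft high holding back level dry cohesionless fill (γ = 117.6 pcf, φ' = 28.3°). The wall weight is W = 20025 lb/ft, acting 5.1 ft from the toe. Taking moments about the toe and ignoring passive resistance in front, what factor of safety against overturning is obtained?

2.59

K_a = tan²(45° − 28.3°/2) = 0.3568.
P_a = ½K_aγH² = 0.5×0.3568×117.6×17.8² = 6647 lb/ft, acting at H/3 = 5.933 ft above the base.
Overturning moment M_o = P_a × H/3 = 6647 × 5.933 = 39440.
Resisting moment M_r = W × 5.1 = 20025 × 5.1 = 102100.
FS_overturning = M_r/M_o = 102100/39440 = 2.590.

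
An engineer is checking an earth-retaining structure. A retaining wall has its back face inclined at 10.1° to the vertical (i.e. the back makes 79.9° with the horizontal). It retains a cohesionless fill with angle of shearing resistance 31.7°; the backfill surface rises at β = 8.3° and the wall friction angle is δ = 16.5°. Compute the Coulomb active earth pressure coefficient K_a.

K_a = sin²(α+φ) / [sin²α · sin(α−δ) · (1 + √{sin(φ+δ)sin(φ−β) / (sin(α−δ)sin(α+β))})²].
With α = 79.9°, φ = 31.7°, δ = 16.5°, β = 8.3°: K_a = 0.4018.

0.402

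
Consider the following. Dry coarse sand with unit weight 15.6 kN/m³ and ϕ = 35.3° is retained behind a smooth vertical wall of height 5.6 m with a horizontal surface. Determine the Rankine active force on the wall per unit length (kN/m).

K_a = tan²(45° − φ/2) = 0.2675.
P_a = ½ K_a γ H² = 0.5 × 0.2675 × 15.6 × 5.6² = 65.44 kN/m.

65.4 kN/m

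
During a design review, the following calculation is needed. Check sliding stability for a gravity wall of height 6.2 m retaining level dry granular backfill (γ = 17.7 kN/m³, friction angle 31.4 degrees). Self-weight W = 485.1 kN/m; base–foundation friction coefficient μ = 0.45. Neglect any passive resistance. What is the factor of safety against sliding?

2.04

K_a = tan²(45° − 31.4°/2) = 0.3149.
P_a = ½K_aγH² = 0.5×0.3149×17.7×6.2² = 107.1 kN/m, acting at H/3 = 2.067 m above the base.
FS_sliding = μW / P_a = 0.45×485.1 / 107.1 = 2.038.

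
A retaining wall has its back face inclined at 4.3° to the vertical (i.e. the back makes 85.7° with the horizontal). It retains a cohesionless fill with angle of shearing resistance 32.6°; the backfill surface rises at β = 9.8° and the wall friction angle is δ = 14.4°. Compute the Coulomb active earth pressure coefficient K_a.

K_a = sin²(α+φ) / [sin²α · sin(α−δ) · (1 + √{sin(φ+δ)sin(φ−β) / (sin(α−δ)sin(α+β))})²].
With α = 85.7°, φ = 32.6°, δ = 14.4°, β = 9.8°: K_a = 0.3434.

0.343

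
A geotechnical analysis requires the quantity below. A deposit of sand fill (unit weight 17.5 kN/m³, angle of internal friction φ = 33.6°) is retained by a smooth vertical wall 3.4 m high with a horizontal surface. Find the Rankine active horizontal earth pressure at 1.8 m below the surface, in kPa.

K_a = (1 − sin φ)/(1 + sin φ) = 0.2875.
σ_h = K_a γ z = 0.2875 × 17.5 × 1.8 = 9.056 kPa.

9.06 kPa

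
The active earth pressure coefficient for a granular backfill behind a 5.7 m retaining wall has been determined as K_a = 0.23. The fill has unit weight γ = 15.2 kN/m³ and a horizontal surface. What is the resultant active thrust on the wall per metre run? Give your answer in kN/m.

P = ½ K_a γ H² = 0.5 × 0.23 × 15.2 × 5.7² = 56.79 kN/m.

56.8 kN/m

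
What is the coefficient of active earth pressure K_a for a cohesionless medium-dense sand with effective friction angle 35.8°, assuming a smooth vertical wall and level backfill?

0.262

K_a = (1 − sin φ)/(1 + sin φ) = (1 − sin 35.8°)/(1 + sin 35.8°) = 0.2619.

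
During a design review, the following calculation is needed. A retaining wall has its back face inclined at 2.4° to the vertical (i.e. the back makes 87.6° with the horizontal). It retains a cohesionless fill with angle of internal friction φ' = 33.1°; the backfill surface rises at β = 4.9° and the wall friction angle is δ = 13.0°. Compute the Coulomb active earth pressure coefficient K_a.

K_a = sin²(α+φ) / [sin²α · sin(α−δ) · (1 + √{sin(φ+δ)sin(φ−β) / (sin(α−δ)sin(α+β))})²].
With α = 87.6°, φ = 33.1°, δ = 13.0°, β = 4.9°: K_a = 0.3021.

0.302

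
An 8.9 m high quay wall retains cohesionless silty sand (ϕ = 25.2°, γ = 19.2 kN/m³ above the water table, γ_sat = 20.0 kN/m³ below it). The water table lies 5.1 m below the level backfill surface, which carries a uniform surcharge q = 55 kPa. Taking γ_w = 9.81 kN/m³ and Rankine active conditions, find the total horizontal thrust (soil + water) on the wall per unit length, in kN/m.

K_a = tan²(45° − φ/2) = 0.4027.
γ' = 20.0 − 9.81 = 10.19 kN/m³. h₂ = H − d_w = 3.8 m.
σ'_h: at surface K_a·q = 22.15; at WT K_a(q+γd_w) = 61.59; at base K_a(q+γd_w+γ'h₂) = 77.18 kPa.
P₁ = ½(22.15+61.59)×5.1 = 213.5; P₂ = ½(61.59+77.18)×3.8 = 263.7; P_w = ½γ_w h₂² = 70.83.
Total = 213.5+263.7+70.83 = 548.0 kN/m.

548 kN/m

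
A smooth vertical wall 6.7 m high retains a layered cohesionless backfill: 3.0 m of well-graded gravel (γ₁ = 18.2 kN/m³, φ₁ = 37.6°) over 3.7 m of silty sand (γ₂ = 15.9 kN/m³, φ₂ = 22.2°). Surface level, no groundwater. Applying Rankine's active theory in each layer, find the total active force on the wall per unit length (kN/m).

160 kN/m

K_a1 = tan²(45°−37.6°/2) = 0.2421; K_a2 = tan²(45°−22.2°/2) = 0.4515.
Layer 1: σ at base = K_a1 γ₁ h₁ = 13.22 kPa; P₁ = ½×13.22×3.0 = 19.83.
Layer 2: σ_v at top = γ₁h₁ = 54.60; σ_h top = K_a2×54.60 = 24.65; σ_h base = K_a2×(54.60+15.9×3.7) = 51.22.
P₂ = ½(24.65+51.22)×3.7 = 140.4. Total P_a = 19.83+140.4 = 160.2 kN/m.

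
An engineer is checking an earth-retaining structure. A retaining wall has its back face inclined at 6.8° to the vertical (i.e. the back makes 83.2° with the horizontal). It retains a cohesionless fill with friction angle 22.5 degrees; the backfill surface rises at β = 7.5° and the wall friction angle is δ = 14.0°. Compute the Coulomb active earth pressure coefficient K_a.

0.509

K_a = sin²(α+φ) / [sin²α · sin(α−δ) · (1 + √{sin(φ+δ)sin(φ−β) / (sin(α−δ)sin(α+β))})²].
With α = 83.2°, φ = 22.5°, δ = 14.0°, β = 7.5°: K_a = 0.5088.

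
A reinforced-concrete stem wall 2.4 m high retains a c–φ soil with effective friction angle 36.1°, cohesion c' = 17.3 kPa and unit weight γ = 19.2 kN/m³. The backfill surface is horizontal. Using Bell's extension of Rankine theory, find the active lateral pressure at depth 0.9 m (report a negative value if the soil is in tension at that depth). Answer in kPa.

K_a = (1 − sin φ)/(1 + sin φ) = 0.2585.
σ_a = K_a γ z − 2c√K_a = 0.2585×19.2×0.9 − 2×17.3×0.5084 = -13.12 kPa.

-13.1 kPa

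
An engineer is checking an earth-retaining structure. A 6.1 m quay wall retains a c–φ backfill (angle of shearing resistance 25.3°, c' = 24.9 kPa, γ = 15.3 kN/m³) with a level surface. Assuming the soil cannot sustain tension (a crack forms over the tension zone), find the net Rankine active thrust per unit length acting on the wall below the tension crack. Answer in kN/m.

K_a = 0.4012; √K_a = 0.6334.
Tension-crack depth z_c = 2c/(γ√K_a) = 2×24.9/(15.3×0.6334) = 5.139 m.
σ_a at base = K_a γ H − 2c√K_a = 0.4012×15.3×6.1 − 2×24.9×0.6334 = 5.900 kPa.
P_a = ½ × 5.900 × (H − z_c) = 0.5×5.900×0.9612 = 2.835 kN/m.

2.84 kN/m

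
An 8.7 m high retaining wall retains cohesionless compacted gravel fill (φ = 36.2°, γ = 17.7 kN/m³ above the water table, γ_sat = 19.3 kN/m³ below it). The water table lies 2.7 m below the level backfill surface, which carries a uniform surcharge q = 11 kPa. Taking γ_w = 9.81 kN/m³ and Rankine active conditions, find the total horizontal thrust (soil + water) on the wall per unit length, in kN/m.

336 kN/m

K_a = tan²(45° − φ/2) = 0.2574.
γ' = 19.3 − 9.81 = 9.490 kN/m³. h₂ = H − d_w = 6.0 m.
σ'_h: at surface K_a·q = 2.831; at WT K_a(q+γd_w) = 15.13; at base K_a(q+γd_w+γ'h₂) = 29.79 kPa.
P₁ = ½(2.831+15.13)×2.7 = 24.25; P₂ = ½(15.13+29.79)×6.0 = 134.8; P_w = ½γ_w h₂² = 176.6.
Total = 24.25+134.8+176.6 = 335.6 kN/m.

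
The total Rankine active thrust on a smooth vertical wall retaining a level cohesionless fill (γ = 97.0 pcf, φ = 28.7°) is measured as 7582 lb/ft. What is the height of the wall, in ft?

21.1 ft

K_a = 0.3511. P_a = ½ K_a γ H² ⇒ H = √(2P_a/(K_a γ)).
H = √(2×7582/(0.3511×97.0)) = 21.10 ft.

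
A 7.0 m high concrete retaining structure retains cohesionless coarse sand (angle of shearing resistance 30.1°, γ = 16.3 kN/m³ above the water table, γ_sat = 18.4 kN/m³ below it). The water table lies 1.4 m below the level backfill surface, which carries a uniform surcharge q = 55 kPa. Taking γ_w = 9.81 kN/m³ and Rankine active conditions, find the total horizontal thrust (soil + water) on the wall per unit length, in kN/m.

K_a = tan²(45° − φ/2) = 0.3320.
γ' = 18.4 − 9.81 = 8.590 kN/m³. h₂ = H − d_w = 5.6 m.
σ'_h: at surface K_a·q = 18.26; at WT K_a(q+γd_w) = 25.84; at base K_a(q+γd_w+γ'h₂) = 41.81 kPa.
P₁ = ½(18.26+25.84)×1.4 = 30.87; P₂ = ½(25.84+41.81)×5.6 = 189.4; P_w = ½γ_w h₂² = 153.8.
Total = 30.87+189.4+153.8 = 374.1 kN/m.

374 kN/m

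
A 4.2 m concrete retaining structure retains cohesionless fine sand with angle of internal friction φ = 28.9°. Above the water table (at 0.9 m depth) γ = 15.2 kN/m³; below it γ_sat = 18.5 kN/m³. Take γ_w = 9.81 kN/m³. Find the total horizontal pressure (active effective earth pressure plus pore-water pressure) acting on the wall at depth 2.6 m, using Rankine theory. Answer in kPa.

K_a = (1 − sin φ)/(1 + sin φ) = 0.3484.
γ' = 18.5 − 9.81 = 8.690 kN/m³.
Effective vertical stress at 2.6 m: σ'_v = 15.2×0.9 + 8.690×1.70 = 28.45 kPa.
σ'_h = K_a σ'_v = 0.3484 × 28.45 = 9.912 kPa; u = γ_w × 1.70 = 16.68 kPa.
Total σ_h = 9.912 + 16.68 = 26.59 kPa.

26.6 kPa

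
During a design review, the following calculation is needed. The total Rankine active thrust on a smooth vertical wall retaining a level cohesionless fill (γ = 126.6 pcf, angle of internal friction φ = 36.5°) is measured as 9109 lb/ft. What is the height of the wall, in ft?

K_a = 0.2541. P_a = ½ K_a γ H² ⇒ H = √(2P_a/(K_a γ)).
H = √(2×9109/(0.2541×126.6)) = 23.80 ft.

23.8 ft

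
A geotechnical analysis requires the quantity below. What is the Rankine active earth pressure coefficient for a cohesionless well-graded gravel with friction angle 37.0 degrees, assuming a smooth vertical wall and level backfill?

0.249

K_a = tan²(45° − φ/2) = tan²(26.50°) = 0.2486.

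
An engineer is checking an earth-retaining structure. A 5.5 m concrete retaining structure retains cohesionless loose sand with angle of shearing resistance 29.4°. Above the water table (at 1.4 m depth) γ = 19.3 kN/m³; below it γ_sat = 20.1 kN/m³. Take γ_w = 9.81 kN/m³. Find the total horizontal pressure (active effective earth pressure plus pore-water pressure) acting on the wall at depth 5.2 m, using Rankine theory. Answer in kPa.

K_a = (1 − sin φ)/(1 + sin φ) = 0.3415.
γ' = 20.1 − 9.81 = 10.29 kN/m³.
Effective vertical stress at 5.2 m: σ'_v = 19.3×1.4 + 10.29×3.80 = 66.12 kPa.
σ'_h = K_a σ'_v = 0.3415 × 66.12 = 22.58 kPa; u = γ_w × 3.80 = 37.28 kPa.
Total σ_h = 22.58 + 37.28 = 59.86 kPa.

59.9 kPa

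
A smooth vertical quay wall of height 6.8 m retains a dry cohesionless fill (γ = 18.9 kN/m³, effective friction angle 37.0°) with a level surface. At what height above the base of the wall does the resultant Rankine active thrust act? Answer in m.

2.27 m

K_a = 0.2486.
The pressure distribution is triangular, so the resultant acts at H/3 above the base = 6.8/3 = 2.267 m.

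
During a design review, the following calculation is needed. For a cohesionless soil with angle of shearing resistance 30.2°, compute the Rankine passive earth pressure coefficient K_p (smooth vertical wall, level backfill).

3.02

K_p = (1 + sin φ)/(1 − sin φ) = tan²(45° + 30.2°/2) = 3.024.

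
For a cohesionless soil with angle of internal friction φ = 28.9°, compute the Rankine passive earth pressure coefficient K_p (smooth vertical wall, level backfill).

K_p = (1 + sin φ)/(1 − sin φ) = tan²(45° + 28.9°/2) = 2.871.

2.87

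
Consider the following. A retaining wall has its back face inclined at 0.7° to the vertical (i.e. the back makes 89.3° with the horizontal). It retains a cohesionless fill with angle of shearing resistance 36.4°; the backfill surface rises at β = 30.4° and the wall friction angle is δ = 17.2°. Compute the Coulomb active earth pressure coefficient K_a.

K_a = sin²(α+φ) / [sin²α · sin(α−δ) · (1 + √{sin(φ+δ)sin(φ−β) / (sin(α−δ)sin(α+β))})²].
With α = 89.3°, φ = 36.4°, δ = 17.2°, β = 30.4°: K_a = 0.3984.

0.398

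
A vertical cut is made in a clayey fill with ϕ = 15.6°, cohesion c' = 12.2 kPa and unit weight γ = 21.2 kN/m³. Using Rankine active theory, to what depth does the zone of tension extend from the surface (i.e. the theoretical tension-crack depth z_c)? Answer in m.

K_a = tan²(45° − 15.6°/2) = 0.5761; √K_a = 0.7590.
The active pressure is zero where K_a γ z = 2c√K_a, so z_c = 2c/(γ√K_a) = 2×12.2/(21.2×0.7590) = 1.516 m.

1.52 m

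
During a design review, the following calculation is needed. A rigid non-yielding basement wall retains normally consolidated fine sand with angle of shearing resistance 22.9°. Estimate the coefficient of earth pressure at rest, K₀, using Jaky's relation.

K₀ = 1 − sin φ' = 1 − sin 22.9° = 0.6109.

0.611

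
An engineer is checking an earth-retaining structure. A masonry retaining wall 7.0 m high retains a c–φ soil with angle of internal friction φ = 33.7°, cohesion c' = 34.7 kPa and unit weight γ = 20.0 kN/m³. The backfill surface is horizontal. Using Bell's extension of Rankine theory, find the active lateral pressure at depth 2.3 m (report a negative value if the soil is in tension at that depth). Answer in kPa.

K_a = (1 − sin φ)/(1 + sin φ) = 0.2863.
σ_a = K_a γ z − 2c√K_a = 0.2863×20.0×2.3 − 2×34.7×0.5351 = -23.96 kPa.

-24.0 kPa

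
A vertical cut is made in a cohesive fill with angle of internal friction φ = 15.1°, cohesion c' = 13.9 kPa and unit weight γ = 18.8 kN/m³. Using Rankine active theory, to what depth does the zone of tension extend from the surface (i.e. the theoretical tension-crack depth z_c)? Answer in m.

K_a = tan²(45° − 15.1°/2) = 0.5867; √K_a = 0.7659.
The active pressure is zero where K_a γ z = 2c√K_a, so z_c = 2c/(γ√K_a) = 2×13.9/(18.8×0.7659) = 1.931 m.

1.93 m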